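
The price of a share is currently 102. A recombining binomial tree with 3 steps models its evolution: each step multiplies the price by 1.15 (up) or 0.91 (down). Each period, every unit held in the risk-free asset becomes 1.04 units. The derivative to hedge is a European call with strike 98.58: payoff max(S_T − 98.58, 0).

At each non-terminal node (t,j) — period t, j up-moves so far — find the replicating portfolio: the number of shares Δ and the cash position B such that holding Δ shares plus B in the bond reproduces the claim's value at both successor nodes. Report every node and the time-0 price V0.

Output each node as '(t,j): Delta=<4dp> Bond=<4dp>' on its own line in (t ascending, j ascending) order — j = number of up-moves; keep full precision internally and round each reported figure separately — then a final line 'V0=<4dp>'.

Under the risk-neutral measure, an up-move has probability p* = (R−d)/(u−d) = 0.5417 and values discount at R = 1.04.
At expiry t=3: V(3,0)=0.0000, V(3,1)=0.0000, V(3,2)=24.1744, V(3,3)=56.5492
  t=2,j=0: stock 84.4662 → up 97.1361 (V=0.0000), down 76.8642 (V=0.0000). Price 0.0000; hedge Δ=0.0000, bond B=0.0000.
  t=2,j=1: stock 106.7430 → up 122.7544 (V=24.1744), down 97.1361 (V=0.0000). Price 12.5909; hedge Δ=0.9436, bond B=-88.1360.
  t=2,j=2: stock 134.8950 → up 155.1292 (V=56.5492), down 122.7544 (V=24.1744). Price 40.1065; hedge Δ=1.0000, bond B=-94.7885.
  t=1,j=0: stock 92.8200 → up 106.7430 (V=12.5909), down 84.4662 (V=0.0000). Price 6.5577; hedge Δ=0.5652, bond B=-45.9042.
  t=1,j=1: stock 117.3000 → up 134.8950 (V=40.1065), down 106.7430 (V=12.5909). Price 26.4377; hedge Δ=0.9774, bond B=-88.2110.
  t=0,j=0: stock 102.0000 → up 117.3000 (V=26.4377), down 92.8200 (V=6.5577). Price 16.6597; hedge Δ=0.8121, bond B=-66.1734.
The time-0 hedge costs 16.6597, which is the no-arbitrage price.

(0,0): Delta=0.8121 Bond=-66.1734
(1,0): Delta=0.5652 Bond=-45.9042
(1,1): Delta=0.9774 Bond=-88.2110
(2,0): Delta=0.0000 Bond=0.0000
(2,1): Delta=0.9436 Bond=-88.1360
(2,2): Delta=1.0000 Bond=-94.7885
V0=16.6597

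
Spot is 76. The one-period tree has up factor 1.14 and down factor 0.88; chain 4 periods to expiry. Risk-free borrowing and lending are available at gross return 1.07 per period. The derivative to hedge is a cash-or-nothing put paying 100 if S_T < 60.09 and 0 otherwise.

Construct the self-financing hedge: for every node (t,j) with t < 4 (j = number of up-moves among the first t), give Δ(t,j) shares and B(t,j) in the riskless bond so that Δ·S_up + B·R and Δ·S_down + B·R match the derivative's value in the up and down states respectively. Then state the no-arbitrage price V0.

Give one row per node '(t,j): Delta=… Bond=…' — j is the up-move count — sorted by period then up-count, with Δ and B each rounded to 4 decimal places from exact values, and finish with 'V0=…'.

Since d<R<u, set p* = (R−d)/(u−d) = 0.7308; price each node as the discounted p*-expectation of its children.
Terminal payoffs: V(4,0)=100.0000, V(4,1)=100.0000, V(4,2)=0.0000, V(4,3)=0.0000, V(4,4)=0.0000
  t=3,j=0: stock 51.7919 → up 59.0427 (V=100.0000), down 45.5768 (V=100.0000). Price 93.4579; hedge Δ=0.0000, bond B=93.4579.
  t=3,j=1: stock 67.0940 → up 76.4872 (V=0.0000), down 59.0427 (V=100.0000). Price 25.1618; hedge Δ=-5.7325, bond B=409.7771.
  t=3,j=2: stock 86.9172 → up 99.0857 (V=0.0000), down 76.4872 (V=0.0000). Price 0.0000; hedge Δ=0.0000, bond B=0.0000.
  t=3,j=3: stock 112.5973 → up 128.3610 (V=0.0000), down 99.0857 (V=0.0000). Price 0.0000; hedge Δ=0.0000, bond B=0.0000.
  t=2,j=0: stock 58.8544 → up 67.0940 (V=25.1618), down 51.7919 (V=93.4579). Price 40.7002; hedge Δ=-4.4632, bond B=303.3778.
  t=2,j=1: stock 76.2432 → up 86.9172 (V=0.0000), down 67.0940 (V=25.1618). Price 6.3311; hedge Δ=-1.2693, bond B=103.1071.
  t=2,j=2: stock 98.7696 → up 112.5973 (V=0.0000), down 86.9172 (V=0.0000). Price 0.0000; hedge Δ=0.0000, bond B=0.0000.
  t=1,j=0: stock 66.8800 → up 76.2432 (V=6.3311), down 58.8544 (V=40.7002). Price 14.5648; hedge Δ=-1.9765, bond B=146.7534.
  t=1,j=1: stock 86.6400 → up 98.7696 (V=0.0000), down 76.2432 (V=6.3311). Price 1.5930; hedge Δ=-0.2811, bond B=25.9436.
  t=0,j=0: stock 76.0000 → up 86.6400 (V=1.5930), down 66.8800 (V=14.5648). Price 4.7527; hedge Δ=-0.6565, bond B=54.6442.
Check: Δ(0,0)·S0 + B(0,0) = 4.7527 = V0.

(0,0): Delta=-0.6565 Bond=54.6442
(1,0): Delta=-1.9765 Bond=146.7534
(1,1): Delta=-0.2811 Bond=25.9436
(2,0): Delta=-4.4632 Bond=303.3778
(2,1): Delta=-1.2693 Bond=103.1071
(2,2): Delta=0.0000 Bond=0.0000
(3,0): Delta=0.0000 Bond=93.4579
(3,1): Delta=-5.7325 Bond=409.7771
(3,2): Delta=0.0000 Bond=0.0000
(3,3): Delta=0.0000 Bond=0.0000
V0=4.7527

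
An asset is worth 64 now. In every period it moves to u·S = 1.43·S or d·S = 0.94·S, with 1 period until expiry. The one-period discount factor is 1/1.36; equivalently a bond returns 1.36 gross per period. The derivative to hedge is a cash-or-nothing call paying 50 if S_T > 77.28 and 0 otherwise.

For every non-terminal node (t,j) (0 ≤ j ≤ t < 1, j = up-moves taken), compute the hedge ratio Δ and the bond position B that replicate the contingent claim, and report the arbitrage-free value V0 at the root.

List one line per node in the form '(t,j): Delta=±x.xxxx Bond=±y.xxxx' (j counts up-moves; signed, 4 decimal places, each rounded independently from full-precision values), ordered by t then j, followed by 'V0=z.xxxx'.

(0,0): Delta=1.5944 Bond=-70.5282
V0=31.5126

Risk-neutral probability p* = (R−d)/(u−d) = (1.36−0.94)/(1.43−0.94) = 0.8571.
Terminal values V(1,·): V(1,0)=0.0000, V(1,1)=50.0000
(0,0): S=64.0000. Δ = (V_up−V_dn)/(S_up−S_dn) = (50.0000−0.0000)/(91.5200−60.1600) = 1.5944. V = [p*·50.0000 + (1−p*)·0.0000]/1.36 = 31.5126. B = V − Δ·S = -70.5282.
Self-financing check: at every node Δ·S+B equals the discounted successor values.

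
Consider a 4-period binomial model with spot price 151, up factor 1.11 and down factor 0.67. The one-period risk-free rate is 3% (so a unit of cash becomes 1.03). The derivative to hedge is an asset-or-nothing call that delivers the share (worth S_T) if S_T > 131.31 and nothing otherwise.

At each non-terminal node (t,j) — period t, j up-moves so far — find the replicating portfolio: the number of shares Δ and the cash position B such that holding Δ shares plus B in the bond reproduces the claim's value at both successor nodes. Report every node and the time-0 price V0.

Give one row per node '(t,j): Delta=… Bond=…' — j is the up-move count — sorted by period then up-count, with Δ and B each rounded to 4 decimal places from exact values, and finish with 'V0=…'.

Under the risk-neutral measure, an up-move has probability p* = (R−d)/(u−d) = 0.8182 and values discount at R = 1.03.
Terminal payoffs: V(4,0)=0.0000, V(4,1)=0.0000, V(4,2)=0.0000, V(4,3)=138.3632, V(4,4)=229.2286
(3,0): S=45.4152. Δ = (V_up−V_dn)/(S_up−S_dn) = (0.0000−0.0000)/(50.4109−30.4282) = 0.0000. V = [p*·0.0000 + (1−p*)·0.0000]/1.03 = 0.0000. B = V − Δ·S = 0.0000.
(3,1): S=75.2401. Δ = (V_up−V_dn)/(S_up−S_dn) = (0.0000−0.0000)/(83.5165−50.4109) = 0.0000. V = [p*·0.0000 + (1−p*)·0.0000]/1.03 = 0.0000. B = V − Δ·S = 0.0000.
(3,2): S=124.6516. Δ = (V_up−V_dn)/(S_up−S_dn) = (138.3632−0.0000)/(138.3632−83.5165) = 2.5227. V = [p*·138.3632 + (1−p*)·0.0000]/1.03 = 109.9090. B = V − Δ·S = -204.5529.
(3,3): S=206.5123. Δ = (V_up−V_dn)/(S_up−S_dn) = (229.2286−138.3632)/(229.2286−138.3632) = 1.0000. V = [p*·229.2286 + (1−p*)·138.3632]/1.03 = 206.5123. B = V − Δ·S = 0.0000.
(2,0): S=67.7839. Δ = (V_up−V_dn)/(S_up−S_dn) = (0.0000−0.0000)/(75.2401−45.4152) = 0.0000. V = [p*·0.0000 + (1−p*)·0.0000]/1.03 = 0.0000. B = V − Δ·S = 0.0000.
(2,1): S=112.2987. Δ = (V_up−V_dn)/(S_up−S_dn) = (109.9090−0.0000)/(124.6516−75.2401) = 2.2244. V = [p*·109.9090 + (1−p*)·0.0000]/1.03 = 87.3064. B = V − Δ·S = -162.4868.
(2,2): S=186.0471. Δ = (V_up−V_dn)/(S_up−S_dn) = (206.5123−109.9090)/(206.5123−124.6516) = 1.1801. V = [p*·206.5123 + (1−p*)·109.9090]/1.03 = 183.4447. B = V − Δ·S = -36.1082.
(1,0): S=101.1700. Δ = (V_up−V_dn)/(S_up−S_dn) = (87.3064−0.0000)/(112.2987−67.7839) = 1.9613. V = [p*·87.3064 + (1−p*)·0.0000]/1.03 = 69.3519. B = V − Δ·S = -129.0716.
(1,1): S=167.6100. Δ = (V_up−V_dn)/(S_up−S_dn) = (183.4447−87.3064)/(186.0471−112.2987) = 1.3036. V = [p*·183.4447 + (1−p*)·87.3064]/1.03 = 161.1311. B = V − Δ·S = -57.3652.
(0,0): S=151.0000. Δ = (V_up−V_dn)/(S_up−S_dn) = (161.1311−69.3519)/(167.6100−101.1700) = 1.3814. V = [p*·161.1311 + (1−p*)·69.3519]/1.03 = 140.2369. B = V − Δ·S = -68.3521.
Root portfolio cost Δ·151+B reproduces V0=140.2369.

(0,0): Delta=1.3814 Bond=-68.3521
(1,0): Delta=1.9613 Bond=-129.0716
(1,1): Delta=1.3036 Bond=-57.3652
(2,0): Delta=0.0000 Bond=0.0000
(2,1): Delta=2.2244 Bond=-162.4868
(2,2): Delta=1.1801 Bond=-36.1082
(3,0): Delta=0.0000 Bond=0.0000
(3,1): Delta=0.0000 Bond=0.0000
(3,2): Delta=2.5227 Bond=-204.5529
(3,3): Delta=1.0000 Bond=0.0000
V0=140.2369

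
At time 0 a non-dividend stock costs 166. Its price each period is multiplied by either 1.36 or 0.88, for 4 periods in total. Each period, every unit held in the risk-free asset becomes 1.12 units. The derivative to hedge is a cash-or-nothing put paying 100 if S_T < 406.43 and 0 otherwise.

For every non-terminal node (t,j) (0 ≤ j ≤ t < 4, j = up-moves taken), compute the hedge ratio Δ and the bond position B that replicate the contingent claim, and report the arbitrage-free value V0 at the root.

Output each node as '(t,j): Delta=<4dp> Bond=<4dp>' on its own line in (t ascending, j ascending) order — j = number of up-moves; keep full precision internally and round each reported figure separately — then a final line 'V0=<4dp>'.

Under the risk-neutral measure, an up-move has probability p* = (R−d)/(u−d) = 0.5000 and values discount at R = 1.12.
Payoff layer (t=4): V(4,0)=100.0000, V(4,1)=100.0000, V(4,2)=100.0000, V(4,3)=100.0000, V(4,4)=0.0000
(3,0): S=113.1244. Δ = (V_up−V_dn)/(S_up−S_dn) = (100.0000−100.0000)/(153.8491−99.5494) = 0.0000. V = [p*·100.0000 + (1−p*)·100.0000]/1.12 = 89.2857. B = V − Δ·S = 89.2857.
(3,1): S=174.8285. Δ = (V_up−V_dn)/(S_up−S_dn) = (100.0000−100.0000)/(237.7668−153.8491) = 0.0000. V = [p*·100.0000 + (1−p*)·100.0000]/1.12 = 89.2857. B = V − Δ·S = 89.2857.
(3,2): S=270.1896. Δ = (V_up−V_dn)/(S_up−S_dn) = (100.0000−100.0000)/(367.4578−237.7668) = 0.0000. V = [p*·100.0000 + (1−p*)·100.0000]/1.12 = 89.2857. B = V − Δ·S = 89.2857.
(3,3): S=417.5657. Δ = (V_up−V_dn)/(S_up−S_dn) = (0.0000−100.0000)/(567.8893−367.4578) = -0.4989. V = [p*·0.0000 + (1−p*)·100.0000]/1.12 = 44.6429. B = V − Δ·S = 252.9762.
(2,0): S=128.5504. Δ = (V_up−V_dn)/(S_up−S_dn) = (89.2857−89.2857)/(174.8285−113.1244) = 0.0000. V = [p*·89.2857 + (1−p*)·89.2857]/1.12 = 79.7194. B = V − Δ·S = 79.7194.
(2,1): S=198.6688. Δ = (V_up−V_dn)/(S_up−S_dn) = (89.2857−89.2857)/(270.1896−174.8285) = 0.0000. V = [p*·89.2857 + (1−p*)·89.2857]/1.12 = 79.7194. B = V − Δ·S = 79.7194.
(2,2): S=307.0336. Δ = (V_up−V_dn)/(S_up−S_dn) = (44.6429−89.2857)/(417.5657−270.1896) = -0.3029. V = [p*·44.6429 + (1−p*)·89.2857]/1.12 = 59.7895. B = V − Δ·S = 152.7955.
(1,0): S=146.0800. Δ = (V_up−V_dn)/(S_up−S_dn) = (79.7194−79.7194)/(198.6688−128.5504) = 0.0000. V = [p*·79.7194 + (1−p*)·79.7194]/1.12 = 71.1780. B = V − Δ·S = 71.1780.
(1,1): S=225.7600. Δ = (V_up−V_dn)/(S_up−S_dn) = (59.7895−79.7194)/(307.0336−198.6688) = -0.1839. V = [p*·59.7895 + (1−p*)·79.7194]/1.12 = 62.2808. B = V − Δ·S = 103.8013.
(0,0): S=166.0000. Δ = (V_up−V_dn)/(S_up−S_dn) = (62.2808−71.1780)/(225.7600−146.0800) = -0.1117. V = [p*·62.2808 + (1−p*)·71.1780]/1.12 = 59.5798. B = V − Δ·S = 78.1158.
Root portfolio cost Δ·166+B reproduces V0=59.5798.

(0,0): Delta=-0.1117 Bond=78.1158
(1,0): Delta=0.0000 Bond=71.1780
(1,1): Delta=-0.1839 Bond=103.8013
(2,0): Delta=0.0000 Bond=79.7194
(2,1): Delta=0.0000 Bond=79.7194
(2,2): Delta=-0.3029 Bond=152.7955
(3,0): Delta=0.0000 Bond=89.2857
(3,1): Delta=0.0000 Bond=89.2857
(3,2): Delta=0.0000 Bond=89.2857
(3,3): Delta=-0.4989 Bond=252.9762
V0=59.5798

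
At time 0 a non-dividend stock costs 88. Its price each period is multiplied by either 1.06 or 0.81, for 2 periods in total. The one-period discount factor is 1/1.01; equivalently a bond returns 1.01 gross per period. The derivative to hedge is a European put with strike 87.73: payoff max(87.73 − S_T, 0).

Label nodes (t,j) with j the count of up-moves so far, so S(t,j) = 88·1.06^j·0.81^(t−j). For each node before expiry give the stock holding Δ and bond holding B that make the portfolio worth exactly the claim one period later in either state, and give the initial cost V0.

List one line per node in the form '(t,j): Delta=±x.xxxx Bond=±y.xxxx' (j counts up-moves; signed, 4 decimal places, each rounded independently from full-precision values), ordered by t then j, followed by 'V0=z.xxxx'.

(0,0): Delta=-0.5987 Bond=57.6782
(1,0): Delta=-1.0000 Bond=86.8614
(1,1): Delta=-0.5220 Bond=51.1033
V0=4.9948

Under the risk-neutral measure, an up-move has probability p* = (R−d)/(u−d) = 0.8000 and values discount at R = 1.01.
Payoff layer (t=2): V(2,0)=29.9932, V(2,1)=12.1732, V(2,2)=0.0000
Node (1,0) S=71.2800: V=(p*·12.1732+(1−p*)·29.9932)/1.01=15.5814; Δ=(12.1732−29.9932)/(75.5568−57.7368)=-1.0000; B=V−Δ·S=86.8614
Node (1,1) S=93.2800: V=(p*·0.0000+(1−p*)·12.1732)/1.01=2.4105; Δ=(0.0000−12.1732)/(98.8768−75.5568)=-0.5220; B=V−Δ·S=51.1033
Node (0,0) S=88.0000: V=(p*·2.4105+(1−p*)·15.5814)/1.01=4.9948; Δ=(2.4105−15.5814)/(93.2800−71.2800)=-0.5987; B=V−Δ·S=57.6782
The time-0 hedge costs 4.9948, which is the no-arbitrage price.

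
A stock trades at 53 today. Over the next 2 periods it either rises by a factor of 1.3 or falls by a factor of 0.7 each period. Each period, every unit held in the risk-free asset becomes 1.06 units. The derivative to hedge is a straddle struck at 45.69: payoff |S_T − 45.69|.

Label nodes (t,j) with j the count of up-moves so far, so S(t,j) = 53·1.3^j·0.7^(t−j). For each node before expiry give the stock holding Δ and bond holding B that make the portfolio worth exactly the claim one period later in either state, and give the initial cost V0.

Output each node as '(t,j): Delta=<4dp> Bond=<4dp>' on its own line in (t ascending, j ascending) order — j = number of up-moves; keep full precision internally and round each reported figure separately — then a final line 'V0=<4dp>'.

(0,0): Delta=0.5320 Bond=-10.2427
(1,0): Delta=-0.7718 Bond=37.5126
(1,1): Delta=1.0000 Bond=-43.1038
V0=17.9523

Risk-neutral probability p* = (R−d)/(u−d) = (1.06−0.7)/(1.3−0.7) = 0.6000.
Terminal values V(2,·): V(2,0)=19.7200, V(2,1)=2.5400, V(2,2)=43.8800
(1,0): S=37.1000. Δ = (V_up−V_dn)/(S_up−S_dn) = (2.5400−19.7200)/(48.2300−25.9700) = -0.7718. V = [p*·2.5400 + (1−p*)·19.7200]/1.06 = 8.8792. B = V − Δ·S = 37.5126.
(1,1): S=68.9000. Δ = (V_up−V_dn)/(S_up−S_dn) = (43.8800−2.5400)/(89.5700−48.2300) = 1.0000. V = [p*·43.8800 + (1−p*)·2.5400]/1.06 = 25.7962. B = V − Δ·S = -43.1038.
(0,0): S=53.0000. Δ = (V_up−V_dn)/(S_up−S_dn) = (25.7962−8.8792)/(68.9000−37.1000) = 0.5320. V = [p*·25.7962 + (1−p*)·8.8792]/1.06 = 17.9523. B = V − Δ·S = -10.2427.
Check: Δ(0,0)·S0 + B(0,0) = 17.9523 = V0.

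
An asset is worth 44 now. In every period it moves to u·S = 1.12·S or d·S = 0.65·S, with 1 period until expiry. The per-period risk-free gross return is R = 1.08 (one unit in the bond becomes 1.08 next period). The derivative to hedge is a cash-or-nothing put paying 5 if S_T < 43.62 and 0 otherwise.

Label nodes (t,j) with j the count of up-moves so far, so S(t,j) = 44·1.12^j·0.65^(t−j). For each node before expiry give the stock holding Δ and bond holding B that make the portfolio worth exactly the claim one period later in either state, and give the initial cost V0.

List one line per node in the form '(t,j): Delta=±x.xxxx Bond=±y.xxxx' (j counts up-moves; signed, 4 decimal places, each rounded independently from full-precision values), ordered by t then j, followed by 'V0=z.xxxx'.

(0,0): Delta=-0.2418 Bond=11.0323
V0=0.3940

Under the risk-neutral measure, an up-move has probability p* = (R−d)/(u−d) = 0.9149 and values discount at R = 1.08.
Payoff layer (t=1): V(1,0)=5.0000, V(1,1)=0.0000
  t=0,j=0: stock 44.0000 → up 49.2800 (V=0.0000), down 28.6000 (V=5.0000). Price 0.3940; hedge Δ=-0.2418, bond B=11.0323.
Each (Δ,B) replicates both successor values, so the strategy is self-financing and V0 is arbitrage-free.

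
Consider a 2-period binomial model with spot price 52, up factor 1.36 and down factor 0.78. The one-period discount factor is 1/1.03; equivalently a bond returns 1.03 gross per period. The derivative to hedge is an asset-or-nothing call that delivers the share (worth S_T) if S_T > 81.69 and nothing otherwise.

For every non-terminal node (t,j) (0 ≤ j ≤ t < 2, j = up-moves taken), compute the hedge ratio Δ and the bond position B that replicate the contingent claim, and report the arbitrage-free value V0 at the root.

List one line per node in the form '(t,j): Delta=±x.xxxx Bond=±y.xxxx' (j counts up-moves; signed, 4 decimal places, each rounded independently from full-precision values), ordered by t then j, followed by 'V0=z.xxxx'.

(0,0): Delta=1.3345 Bond=-52.5515
(1,0): Delta=0.0000 Bond=0.0000
(1,1): Delta=2.3448 Bond=-125.5771
V0=16.8434

The replicating-portfolio and risk-neutral prices coincide; use p* = (1.03−0.78)/(1.36−0.78) = 0.4310 for the latter.
Terminal payoffs: V(2,0)=0.0000, V(2,1)=0.0000, V(2,2)=96.1792
  t=1,j=0: stock 40.5600 → up 55.1616 (V=0.0000), down 31.6368 (V=0.0000). Price 0.0000; hedge Δ=0.0000, bond B=0.0000.
  t=1,j=1: stock 70.7200 → up 96.1792 (V=96.1792), down 55.1616 (V=0.0000). Price 40.2491; hedge Δ=2.3448, bond B=-125.5771.
  t=0,j=0: stock 52.0000 → up 70.7200 (V=40.2491), down 40.5600 (V=0.0000). Price 16.8434; hedge Δ=1.3345, bond B=-52.5515.
Each (Δ,B) replicates both successor values, so the strategy is self-financing and V0 is arbitrage-free.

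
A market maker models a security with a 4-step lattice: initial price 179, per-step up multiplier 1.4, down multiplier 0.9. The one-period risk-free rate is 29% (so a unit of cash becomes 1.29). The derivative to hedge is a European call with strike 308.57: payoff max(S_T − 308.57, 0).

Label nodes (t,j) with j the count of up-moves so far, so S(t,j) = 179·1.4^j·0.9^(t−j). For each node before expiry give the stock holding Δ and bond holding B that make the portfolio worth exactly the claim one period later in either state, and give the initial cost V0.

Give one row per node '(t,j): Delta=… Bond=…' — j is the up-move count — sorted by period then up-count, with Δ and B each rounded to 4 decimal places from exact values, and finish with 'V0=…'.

Since d<R<u, set p* = (R−d)/(u−d) = 0.7800; price each node as the discounted p*-expectation of its children.
Terminal values V(4,·): V(4,0)=0.0000, V(4,1)=0.0000, V(4,2)=0.0000, V(4,3)=133.4884, V(4,4)=379.0764
Node (3,0) S=130.4910: V=(p*·0.0000+(1−p*)·0.0000)/1.29=0.0000; Δ=(0.0000−0.0000)/(182.6874−117.4419)=0.0000; B=V−Δ·S=0.0000
Node (3,1) S=202.9860: V=(p*·0.0000+(1−p*)·0.0000)/1.29=0.0000; Δ=(0.0000−0.0000)/(284.1804−182.6874)=0.0000; B=V−Δ·S=0.0000
Node (3,2) S=315.7560: V=(p*·133.4884+(1−p*)·0.0000)/1.29=80.7139; Δ=(133.4884−0.0000)/(442.0584−284.1804)=0.8455; B=V−Δ·S=-186.2629
Node (3,3) S=491.1760: V=(p*·379.0764+(1−p*)·133.4884)/1.29=251.9744; Δ=(379.0764−133.4884)/(687.6464−442.0584)=1.0000; B=V−Δ·S=-239.2016
Node (2,0) S=144.9900: V=(p*·0.0000+(1−p*)·0.0000)/1.29=0.0000; Δ=(0.0000−0.0000)/(202.9860−130.4910)=0.0000; B=V−Δ·S=0.0000
Node (2,1) S=225.5400: V=(p*·80.7139+(1−p*)·0.0000)/1.29=48.8038; Δ=(80.7139−0.0000)/(315.7560−202.9860)=0.7157; B=V−Δ·S=-112.6241
Node (2,2) S=350.8400: V=(p*·251.9744+(1−p*)·80.7139)/1.29=166.1218; Δ=(251.9744−80.7139)/(491.1760−315.7560)=0.9763; B=V−Δ·S=-176.3993
Node (1,0) S=161.1000: V=(p*·48.8038+(1−p*)·0.0000)/1.29=29.5093; Δ=(48.8038−0.0000)/(225.5400−144.9900)=0.6059; B=V−Δ·S=-68.0983
Node (1,1) S=250.6000: V=(p*·166.1218+(1−p*)·48.8038)/1.29=108.7689; Δ=(166.1218−48.8038)/(350.8400−225.5400)=0.9363; B=V−Δ·S=-125.8672
Node (0,0) S=179.0000: V=(p*·108.7689+(1−p*)·29.5093)/1.29=70.7998; Δ=(108.7689−29.5093)/(250.6000−161.1000)=0.8856; B=V−Δ·S=-87.7194
Root portfolio cost Δ·179+B reproduces V0=70.7998.

(0,0): Delta=0.8856 Bond=-87.7194
(1,0): Delta=0.6059 Bond=-68.0983
(1,1): Delta=0.9363 Bond=-125.8672
(2,0): Delta=0.0000 Bond=0.0000
(2,1): Delta=0.7157 Bond=-112.6241
(2,2): Delta=0.9763 Bond=-176.3993
(3,0): Delta=0.0000 Bond=0.0000
(3,1): Delta=0.0000 Bond=0.0000
(3,2): Delta=0.8455 Bond=-186.2629
(3,3): Delta=1.0000 Bond=-239.2016
V0=70.7998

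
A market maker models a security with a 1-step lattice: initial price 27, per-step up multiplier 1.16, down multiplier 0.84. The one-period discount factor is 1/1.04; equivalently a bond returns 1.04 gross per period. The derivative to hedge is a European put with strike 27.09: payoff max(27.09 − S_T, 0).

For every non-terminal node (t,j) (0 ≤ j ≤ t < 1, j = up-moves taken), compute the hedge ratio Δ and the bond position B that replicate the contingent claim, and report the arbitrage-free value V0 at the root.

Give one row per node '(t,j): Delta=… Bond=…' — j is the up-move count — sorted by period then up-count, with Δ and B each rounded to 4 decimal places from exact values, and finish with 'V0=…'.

(0,0): Delta=-0.5104 Bond=15.3714
V0=1.5901

Risk-neutral probability p* = (R−d)/(u−d) = (1.04−0.84)/(1.16−0.84) = 0.6250.
Terminal values V(1,·): V(1,0)=4.4100, V(1,1)=0.0000
  t=0,j=0: stock 27.0000 → up 31.3200 (V=0.0000), down 22.6800 (V=4.4100). Price 1.5901; hedge Δ=-0.5104, bond B=15.3714.
Each (Δ,B) replicates both successor values, so the strategy is self-financing and V0 is arbitrage-free.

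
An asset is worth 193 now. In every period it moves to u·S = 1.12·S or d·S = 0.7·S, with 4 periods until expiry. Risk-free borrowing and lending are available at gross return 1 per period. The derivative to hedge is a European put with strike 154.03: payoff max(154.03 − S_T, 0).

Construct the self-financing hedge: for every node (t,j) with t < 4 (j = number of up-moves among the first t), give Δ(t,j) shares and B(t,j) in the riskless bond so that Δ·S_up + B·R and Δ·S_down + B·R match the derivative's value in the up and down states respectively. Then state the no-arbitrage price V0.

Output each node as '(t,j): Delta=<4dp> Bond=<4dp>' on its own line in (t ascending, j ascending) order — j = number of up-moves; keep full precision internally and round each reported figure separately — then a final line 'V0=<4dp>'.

(0,0): Delta=-0.2950 Bond=71.8210
(1,0): Delta=-0.6783 Bond=123.6084
(1,1): Delta=-0.1992 Bond=51.1060
(2,0): Delta=-1.0000 Bond=154.0300
(2,1): Delta=-0.5979 Bond=111.4398
(2,2): Delta=-0.0995 Bond=26.9725
(3,0): Delta=-1.0000 Bond=154.0300
(3,1): Delta=-1.0000 Bond=154.0300
(3,2): Delta=-0.4974 Bond=94.4037
(3,3): Delta=0.0000 Bond=0.0000
V0=14.8879

Risk-neutral probability p* = (R−d)/(u−d) = (1−0.7)/(1.12−0.7) = 0.7143.
Terminal payoffs: V(4,0)=107.6907, V(4,1)=79.8871, V(4,2)=35.4014, V(4,3)=0.0000, V(4,4)=0.0000
  t=3,j=0: stock 66.1990 → up 74.1429 (V=79.8871), down 46.3393 (V=107.6907). Price 87.8310; hedge Δ=-1.0000, bond B=154.0300.
  t=3,j=1: stock 105.9184 → up 118.6286 (V=35.4014), down 74.1429 (V=79.8871). Price 48.1116; hedge Δ=-1.0000, bond B=154.0300.
  t=3,j=2: stock 169.4694 → up 189.8058 (V=0.0000), down 118.6286 (V=35.4014). Price 10.1147; hedge Δ=-0.4974, bond B=94.4037.
  t=3,j=3: stock 271.1511 → up 303.6892 (V=0.0000), down 189.8058 (V=0.0000). Price 0.0000; hedge Δ=0.0000, bond B=0.0000.
  t=2,j=0: stock 94.5700 → up 105.9184 (V=48.1116), down 66.1990 (V=87.8310). Price 59.4600; hedge Δ=-1.0000, bond B=154.0300.
  t=2,j=1: stock 151.3120 → up 169.4694 (V=10.1147), down 105.9184 (V=48.1116). Price 20.9709; hedge Δ=-0.5979, bond B=111.4398.
  t=2,j=2: stock 242.0992 → up 271.1511 (V=0.0000), down 169.4694 (V=10.1147). Price 2.8899; hedge Δ=-0.0995, bond B=26.9725.
  t=1,j=0: stock 135.1000 → up 151.3120 (V=20.9709), down 94.5700 (V=59.4600). Price 31.9678; hedge Δ=-0.6783, bond B=123.6084.
  t=1,j=1: stock 216.1600 → up 242.0992 (V=2.8899), down 151.3120 (V=20.9709). Price 8.0559; hedge Δ=-0.1992, bond B=51.1060.
  t=0,j=0: stock 193.0000 → up 216.1600 (V=8.0559), down 135.1000 (V=31.9678). Price 14.8879; hedge Δ=-0.2950, bond B=71.8210.
The time-0 hedge costs 14.8879, which is the no-arbitrage price.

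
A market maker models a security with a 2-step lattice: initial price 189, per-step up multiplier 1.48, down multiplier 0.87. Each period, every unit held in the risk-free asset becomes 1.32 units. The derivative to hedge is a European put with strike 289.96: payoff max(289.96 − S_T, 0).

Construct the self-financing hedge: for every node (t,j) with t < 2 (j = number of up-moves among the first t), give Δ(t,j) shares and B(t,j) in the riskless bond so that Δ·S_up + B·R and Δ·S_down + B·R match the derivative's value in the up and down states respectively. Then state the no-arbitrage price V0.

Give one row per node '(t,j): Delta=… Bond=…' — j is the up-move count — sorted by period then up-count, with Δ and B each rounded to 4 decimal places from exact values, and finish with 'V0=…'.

Risk-neutral probability p* = (R−d)/(u−d) = (1.32−0.87)/(1.48−0.87) = 0.7377.
At expiry t=2: V(2,0)=146.9059, V(2,1)=46.6036, V(2,2)=0.0000
  t=1,j=0: stock 164.4300 → up 243.3564 (V=46.6036), down 143.0541 (V=146.9059). Price 55.2367; hedge Δ=-1.0000, bond B=219.6667.
  t=1,j=1: stock 279.7200 → up 413.9856 (V=0.0000), down 243.3564 (V=46.6036). Price 9.2605; hedge Δ=-0.2731, bond B=85.6599.
  t=0,j=0: stock 189.0000 → up 279.7200 (V=9.2605), down 164.4300 (V=55.2367). Price 16.1514; hedge Δ=-0.3988, bond B=91.5221.
Check: Δ(0,0)·S0 + B(0,0) = 16.1514 = V0.

(0,0): Delta=-0.3988 Bond=91.5221
(1,0): Delta=-1.0000 Bond=219.6667
(1,1): Delta=-0.2731 Bond=85.6599
V0=16.1514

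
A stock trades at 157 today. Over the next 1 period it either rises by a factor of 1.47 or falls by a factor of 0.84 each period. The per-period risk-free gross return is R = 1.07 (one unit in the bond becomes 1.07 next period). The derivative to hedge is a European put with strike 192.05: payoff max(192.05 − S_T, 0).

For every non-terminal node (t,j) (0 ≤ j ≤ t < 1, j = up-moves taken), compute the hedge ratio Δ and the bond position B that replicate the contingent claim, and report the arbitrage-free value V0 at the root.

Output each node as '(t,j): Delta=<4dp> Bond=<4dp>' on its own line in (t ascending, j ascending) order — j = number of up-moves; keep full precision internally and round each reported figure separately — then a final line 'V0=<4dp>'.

(0,0): Delta=-0.6083 Bond=131.2118
V0=35.7039

The replicating-portfolio and risk-neutral prices coincide; use p* = (1.07−0.84)/(1.47−0.84) = 0.3651 for the latter.
Payoff layer (t=1): V(1,0)=60.1700, V(1,1)=0.0000
  t=0,j=0: stock 157.0000 → up 230.7900 (V=0.0000), down 131.8800 (V=60.1700). Price 35.7039; hedge Δ=-0.6083, bond B=131.2118.
The time-0 hedge costs 35.7039, which is the no-arbitrage price.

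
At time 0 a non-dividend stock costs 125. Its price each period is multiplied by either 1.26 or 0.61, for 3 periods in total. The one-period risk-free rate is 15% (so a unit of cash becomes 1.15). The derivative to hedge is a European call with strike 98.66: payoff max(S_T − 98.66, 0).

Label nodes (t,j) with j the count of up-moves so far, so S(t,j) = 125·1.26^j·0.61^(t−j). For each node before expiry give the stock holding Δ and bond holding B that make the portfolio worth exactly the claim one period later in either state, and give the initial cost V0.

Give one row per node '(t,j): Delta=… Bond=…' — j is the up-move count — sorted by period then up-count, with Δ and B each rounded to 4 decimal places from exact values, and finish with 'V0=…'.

(0,0): Delta=0.8871 Bond=-48.6578
(1,0): Delta=0.3264 Bond=-13.2021
(1,1): Delta=0.9424 Bond=-64.6656
(2,0): Delta=0.0000 Bond=0.0000
(2,1): Delta=0.3586 Bond=-18.2751
(2,2): Delta=1.0000 Bond=-85.7913
V0=62.2333

Since d<R<u, set p* = (R−d)/(u−d) = 0.8308; price each node as the discounted p*-expectation of its children.
At expiry t=3: V(3,0)=0.0000, V(3,1)=0.0000, V(3,2)=22.3945, V(3,3)=151.3870
Node (2,0) S=46.5125: V=(p*·0.0000+(1−p*)·0.0000)/1.15=0.0000; Δ=(0.0000−0.0000)/(58.6057−28.3726)=0.0000; B=V−Δ·S=0.0000
Node (2,1) S=96.0750: V=(p*·22.3945+(1−p*)·0.0000)/1.15=16.1780; Δ=(22.3945−0.0000)/(121.0545−58.6058)=0.3586; B=V−Δ·S=-18.2751
Node (2,2) S=198.4500: V=(p*·151.3870+(1−p*)·22.3945)/1.15=112.6587; Δ=(151.3870−22.3945)/(250.0470−121.0545)=1.0000; B=V−Δ·S=-85.7913
Node (1,0) S=76.2500: V=(p*·16.1780+(1−p*)·0.0000)/1.15=11.6871; Δ=(16.1780−0.0000)/(96.0750−46.5125)=0.3264; B=V−Δ·S=-13.2021
Node (1,1) S=157.5000: V=(p*·112.6587+(1−p*)·16.1780)/1.15=83.7663; Δ=(112.6587−16.1780)/(198.4500−96.0750)=0.9424; B=V−Δ·S=-64.6656
Node (0,0) S=125.0000: V=(p*·83.7663+(1−p*)·11.6871)/1.15=62.2333; Δ=(83.7663−11.6871)/(157.5000−76.2500)=0.8871; B=V−Δ·S=-48.6578
Each (Δ,B) replicates both successor values, so the strategy is self-financing and V0 is arbitrage-free.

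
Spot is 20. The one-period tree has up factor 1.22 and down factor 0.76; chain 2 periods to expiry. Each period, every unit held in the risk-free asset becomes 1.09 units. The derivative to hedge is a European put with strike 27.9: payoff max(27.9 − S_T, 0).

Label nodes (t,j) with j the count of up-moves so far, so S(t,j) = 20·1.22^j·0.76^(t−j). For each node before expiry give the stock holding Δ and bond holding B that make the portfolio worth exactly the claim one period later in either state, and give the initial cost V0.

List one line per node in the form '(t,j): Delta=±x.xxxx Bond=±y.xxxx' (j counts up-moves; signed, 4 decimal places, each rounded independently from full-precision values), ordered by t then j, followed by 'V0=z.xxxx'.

Since d<R<u, set p* = (R−d)/(u−d) = 0.7174; price each node as the discounted p*-expectation of its children.
At expiry t=2: V(2,0)=16.3480, V(2,1)=9.3560, V(2,2)=0.0000
Node (1,0) S=15.2000: V=(p*·9.3560+(1−p*)·16.3480)/1.09=10.3963; Δ=(9.3560−16.3480)/(18.5440−11.5520)=-1.0000; B=V−Δ·S=25.5963
Node (1,1) S=24.4000: V=(p*·0.0000+(1−p*)·9.3560)/1.09=2.4258; Δ=(0.0000−9.3560)/(29.7680−18.5440)=-0.8336; B=V−Δ·S=22.7649
Node (0,0) S=20.0000: V=(p*·2.4258+(1−p*)·10.3963)/1.09=4.2920; Δ=(2.4258−10.3963)/(24.4000−15.2000)=-0.8664; B=V−Δ·S=21.6193
Self-financing check: at every node Δ·S+B equals the discounted successor values.

(0,0): Delta=-0.8664 Bond=21.6193
(1,0): Delta=-1.0000 Bond=25.5963
(1,1): Delta=-0.8336 Bond=22.7649
V0=4.2920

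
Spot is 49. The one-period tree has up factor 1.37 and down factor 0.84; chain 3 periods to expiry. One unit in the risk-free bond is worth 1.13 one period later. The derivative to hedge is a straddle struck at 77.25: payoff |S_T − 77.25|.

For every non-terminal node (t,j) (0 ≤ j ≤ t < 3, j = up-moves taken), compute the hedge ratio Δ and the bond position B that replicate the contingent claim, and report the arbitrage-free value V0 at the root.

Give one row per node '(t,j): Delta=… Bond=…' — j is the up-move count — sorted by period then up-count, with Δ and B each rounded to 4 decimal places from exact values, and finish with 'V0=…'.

(0,0): Delta=-0.1198 Bond=21.4766
(1,0): Delta=-0.9999 Bond=60.4937
(1,1): Delta=0.3268 Bond=-5.7110
(2,0): Delta=-1.0000 Bond=68.3628
(2,1): Delta=-0.9998 Bond=68.3538
(2,2): Delta=1.0000 Bond=-68.3628
V0=15.6088

No-arbitrage ⇒ martingale measure with p* = (R−d)/(u−d) = 0.5472.
Terminal values V(3,·): V(3,0)=48.2075, V(3,1)=29.8831, V(3,2)=0.0032, V(3,3)=48.7463
Node (2,0) S=34.5744: V=(p*·29.8831+(1−p*)·48.2075)/1.13=33.7884; Δ=(29.8831−48.2075)/(47.3669−29.0425)=-1.0000; B=V−Δ·S=68.3628
Node (2,1) S=56.3892: V=(p*·0.0032+(1−p*)·29.8831)/1.13=11.9767; Δ=(0.0032−29.8831)/(77.2532−47.3669)=-0.9998; B=V−Δ·S=68.3538
Node (2,2) S=91.9681: V=(p*·48.7463+(1−p*)·0.0032)/1.13=23.6053; Δ=(48.7463−0.0032)/(125.9963−77.2532)=1.0000; B=V−Δ·S=-68.3628
Node (1,0) S=41.1600: V=(p*·11.9767+(1−p*)·33.7884)/1.13=19.3396; Δ=(11.9767−33.7884)/(56.3892−34.5744)=-0.9999; B=V−Δ·S=60.4937
Node (1,1) S=67.1300: V=(p*·23.6053+(1−p*)·11.9767)/1.13=16.2297; Δ=(23.6053−11.9767)/(91.9681−56.3892)=0.3268; B=V−Δ·S=-5.7110
Node (0,0) S=49.0000: V=(p*·16.2297+(1−p*)·19.3396)/1.13=15.6088; Δ=(16.2297−19.3396)/(67.1300−41.1600)=-0.1198; B=V−Δ·S=21.4766
The time-0 hedge costs 15.6088, which is the no-arbitrage price.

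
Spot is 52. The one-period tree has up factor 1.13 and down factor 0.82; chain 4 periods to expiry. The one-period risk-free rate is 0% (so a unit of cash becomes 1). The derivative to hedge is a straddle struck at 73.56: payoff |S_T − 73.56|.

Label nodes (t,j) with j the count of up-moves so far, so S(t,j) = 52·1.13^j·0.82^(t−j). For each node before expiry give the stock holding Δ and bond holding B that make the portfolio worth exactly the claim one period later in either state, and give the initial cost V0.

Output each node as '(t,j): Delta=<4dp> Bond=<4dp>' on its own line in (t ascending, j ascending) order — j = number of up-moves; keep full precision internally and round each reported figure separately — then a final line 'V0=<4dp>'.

Since d<R<u, set p* = (R−d)/(u−d) = 0.5806; price each node as the discounted p*-expectation of its children.
At expiry t=4: V(4,0)=50.0497, V(4,1)=41.1616, V(4,2)=28.9134, V(4,3)=12.0349, V(4,4)=11.2246
(3,0): S=28.6711. Δ = (V_up−V_dn)/(S_up−S_dn) = (41.1616−50.0497)/(32.3984−23.5103) = -1.0000. V = [p*·41.1616 + (1−p*)·50.0497]/1 = 44.8889. B = V − Δ·S = 73.5600.
(3,1): S=39.5102. Δ = (V_up−V_dn)/(S_up−S_dn) = (28.9134−41.1616)/(44.6466−32.3984) = -1.0000. V = [p*·28.9134 + (1−p*)·41.1616]/1 = 34.0498. B = V − Δ·S = 73.5600.
(3,2): S=54.4470. Δ = (V_up−V_dn)/(S_up−S_dn) = (12.0349−28.9134)/(61.5251−44.6466) = -1.0000. V = [p*·12.0349 + (1−p*)·28.9134]/1 = 19.1130. B = V − Δ·S = 73.5600.
(3,3): S=75.0306. Δ = (V_up−V_dn)/(S_up−S_dn) = (11.2246−12.0349)/(84.7846−61.5251) = -0.0348. V = [p*·11.2246 + (1−p*)·12.0349]/1 = 11.5644. B = V − Δ·S = 14.1781.
(2,0): S=34.9648. Δ = (V_up−V_dn)/(S_up−S_dn) = (34.0498−44.8889)/(39.5102−28.6711) = -1.0000. V = [p*·34.0498 + (1−p*)·44.8889]/1 = 38.5952. B = V − Δ·S = 73.5600.
(2,1): S=48.1832. Δ = (V_up−V_dn)/(S_up−S_dn) = (19.1130−34.0498)/(54.4470−39.5102) = -1.0000. V = [p*·19.1130 + (1−p*)·34.0498]/1 = 25.3768. B = V − Δ·S = 73.5600.
(2,2): S=66.3988. Δ = (V_up−V_dn)/(S_up−S_dn) = (11.5644−19.1130)/(75.0306−54.4470) = -0.3667. V = [p*·11.5644 + (1−p*)·19.1130]/1 = 14.7299. B = V − Δ·S = 39.0802.
(1,0): S=42.6400. Δ = (V_up−V_dn)/(S_up−S_dn) = (25.3768−38.5952)/(48.1832−34.9648) = -1.0000. V = [p*·25.3768 + (1−p*)·38.5952]/1 = 30.9200. B = V − Δ·S = 73.5600.
(1,1): S=58.7600. Δ = (V_up−V_dn)/(S_up−S_dn) = (14.7299−25.3768)/(66.3988−48.1832) = -0.5845. V = [p*·14.7299 + (1−p*)·25.3768]/1 = 19.1948. B = V − Δ·S = 53.5395.
(0,0): S=52.0000. Δ = (V_up−V_dn)/(S_up−S_dn) = (19.1948−30.9200)/(58.7600−42.6400) = -0.7274. V = [p*·19.1948 + (1−p*)·30.9200]/1 = 24.1118. B = V − Δ·S = 61.9352.
Root portfolio cost Δ·52+B reproduces V0=24.1118.

(0,0): Delta=-0.7274 Bond=61.9352
(1,0): Delta=-1.0000 Bond=73.5600
(1,1): Delta=-0.5845 Bond=53.5395
(2,0): Delta=-1.0000 Bond=73.5600
(2,1): Delta=-1.0000 Bond=73.5600
(2,2): Delta=-0.3667 Bond=39.0802
(3,0): Delta=-1.0000 Bond=73.5600
(3,1): Delta=-1.0000 Bond=73.5600
(3,2): Delta=-1.0000 Bond=73.5600
(3,3): Delta=-0.0348 Bond=14.1781
V0=24.1118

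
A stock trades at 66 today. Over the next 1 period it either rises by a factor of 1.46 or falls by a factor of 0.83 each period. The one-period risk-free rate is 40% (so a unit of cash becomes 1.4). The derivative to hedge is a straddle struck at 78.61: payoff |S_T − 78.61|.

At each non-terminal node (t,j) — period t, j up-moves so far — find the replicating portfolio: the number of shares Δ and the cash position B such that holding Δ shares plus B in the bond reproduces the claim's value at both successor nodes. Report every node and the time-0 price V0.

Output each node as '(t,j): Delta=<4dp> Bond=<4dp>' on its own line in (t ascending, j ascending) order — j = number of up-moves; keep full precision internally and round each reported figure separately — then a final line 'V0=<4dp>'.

(0,0): Delta=-0.1462 Bond=22.7430
V0=13.0922

The replicating-portfolio and risk-neutral prices coincide; use p* = (1.4−0.83)/(1.46−0.83) = 0.9048 for the latter.
Terminal values V(1,·): V(1,0)=23.8300, V(1,1)=17.7500
  t=0,j=0: stock 66.0000 → up 96.3600 (V=17.7500), down 54.7800 (V=23.8300). Price 13.0922; hedge Δ=-0.1462, bond B=22.7430.
Self-financing check: at every node Δ·S+B equals the discounted successor values.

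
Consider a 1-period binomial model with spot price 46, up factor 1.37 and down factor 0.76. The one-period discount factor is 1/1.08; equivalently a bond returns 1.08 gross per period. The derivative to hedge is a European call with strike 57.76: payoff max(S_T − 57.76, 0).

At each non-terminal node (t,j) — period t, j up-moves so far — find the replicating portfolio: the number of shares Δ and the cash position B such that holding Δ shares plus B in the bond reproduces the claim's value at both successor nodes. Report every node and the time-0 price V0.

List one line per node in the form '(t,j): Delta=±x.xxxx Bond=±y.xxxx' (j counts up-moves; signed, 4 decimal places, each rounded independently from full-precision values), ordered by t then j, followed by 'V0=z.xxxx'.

Risk-neutral probability p* = (R−d)/(u−d) = (1.08−0.76)/(1.37−0.76) = 0.5246.
Payoff layer (t=1): V(1,0)=0.0000, V(1,1)=5.2600
Node (0,0) S=46.0000: V=(p*·5.2600+(1−p*)·0.0000)/1.08=2.5549; Δ=(5.2600−0.0000)/(63.0200−34.9600)=0.1875; B=V−Δ·S=-6.0680
Check: Δ(0,0)·S0 + B(0,0) = 2.5549 = V0.

(0,0): Delta=0.1875 Bond=-6.0680
V0=2.5549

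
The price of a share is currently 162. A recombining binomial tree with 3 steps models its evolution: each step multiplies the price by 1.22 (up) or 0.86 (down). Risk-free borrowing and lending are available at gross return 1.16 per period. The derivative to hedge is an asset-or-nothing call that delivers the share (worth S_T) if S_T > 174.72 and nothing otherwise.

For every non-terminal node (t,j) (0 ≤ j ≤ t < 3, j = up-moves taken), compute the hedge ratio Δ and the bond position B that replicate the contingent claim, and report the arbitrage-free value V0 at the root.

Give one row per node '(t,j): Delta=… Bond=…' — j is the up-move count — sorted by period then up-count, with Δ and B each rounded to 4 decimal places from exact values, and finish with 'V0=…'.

Since d<R<u, set p* = (R−d)/(u−d) = 0.8333; price each node as the discounted p*-expectation of its children.
Terminal values V(3,·): V(3,0)=0.0000, V(3,1)=0.0000, V(3,2)=207.3639, V(3,3)=294.1674
  t=2,j=0: stock 119.8152 → up 146.1745 (V=0.0000), down 103.0411 (V=0.0000). Price 0.0000; hedge Δ=0.0000, bond B=0.0000.
  t=2,j=1: stock 169.9704 → up 207.3639 (V=207.3639), down 146.1745 (V=0.0000). Price 148.9683; hedge Δ=3.3889, bond B=-427.0425.
  t=2,j=2: stock 241.1208 → up 294.1674 (V=294.1674), down 207.3639 (V=207.3639). Price 241.1208; hedge Δ=1.0000, bond B=0.0000.
  t=1,j=0: stock 139.3200 → up 169.9704 (V=148.9683), down 119.8152 (V=0.0000). Price 107.0175; hedge Δ=2.9701, bond B=-306.7834.
  t=1,j=1: stock 197.6400 → up 241.1208 (V=241.1208), down 169.9704 (V=148.9683). Price 194.6225; hedge Δ=1.2952, bond B=-61.3567.
  t=0,j=0: stock 162.0000 → up 197.6400 (V=194.6225), down 139.3200 (V=107.0175). Price 155.1911; hedge Δ=1.5021, bond B=-88.1561.
Self-financing check: at every node Δ·S+B equals the discounted successor values.

(0,0): Delta=1.5021 Bond=-88.1561
(1,0): Delta=2.9701 Bond=-306.7834
(1,1): Delta=1.2952 Bond=-61.3567
(2,0): Delta=0.0000 Bond=0.0000
(2,1): Delta=3.3889 Bond=-427.0425
(2,2): Delta=1.0000 Bond=0.0000
V0=155.1911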